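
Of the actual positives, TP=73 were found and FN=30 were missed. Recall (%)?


Recall = TP/(TP+FN)
= 73/(73+30)
= 73/103 = 70.87%

70.87%


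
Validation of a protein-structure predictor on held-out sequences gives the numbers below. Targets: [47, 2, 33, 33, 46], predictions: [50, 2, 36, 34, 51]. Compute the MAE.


Absolute errors: |47-50|=3, |2-2|=0, |33-36|=3, |33-34|=1, |46-51|=5
Sum = 12
MAE = 12/5 = 12/5

12/5


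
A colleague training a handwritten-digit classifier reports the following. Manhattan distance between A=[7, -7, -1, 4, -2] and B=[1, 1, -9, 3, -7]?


d = |7-1| + |-7-1| + |-1+ 9| + |4-3| + |-2+ 7|
  = 6 + 8 + 8 + 1 + 5
  = 28

28


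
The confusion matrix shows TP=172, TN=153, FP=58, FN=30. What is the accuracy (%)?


Accuracy = (TP+TN)/(TP+TN+FP+FN)
= (172+153)/(413)
= 325/413 = 78.69%

78.69%


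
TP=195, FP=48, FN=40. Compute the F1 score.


Precision = 195/243 = 0.8025
Recall = 195/235 = 0.8298
F1 = 2·P·R/(P+R) = 2·TP/(2·TP+FP+FN) = 390/(390+48+40) = 390/478 = 0.8159

0.8159


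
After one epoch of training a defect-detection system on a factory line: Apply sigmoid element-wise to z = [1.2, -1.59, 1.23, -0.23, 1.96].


σ(1.2) = 1/(1+e^-1.2) = 0.7685
σ(-1.59) = 1/(1+e^1.59) = 0.1694
σ(1.23) = 1/(1+e^-1.23) = 0.7738
σ(-0.23) = 1/(1+e^0.23) = 0.4428
σ(1.96) = 1/(1+e^-1.96) = 0.8765
result = [0.7685, 0.1694, 0.7738, 0.4428, 0.8765]

[0.7685, 0.1694, 0.7738, 0.4428, 0.8765]


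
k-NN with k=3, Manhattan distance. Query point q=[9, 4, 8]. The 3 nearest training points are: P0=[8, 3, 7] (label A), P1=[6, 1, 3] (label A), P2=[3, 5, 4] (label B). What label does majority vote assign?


d(q,P0) = 3  (label A)
d(q,P1) = 11  (label A)
d(q,P2) = 11  (label B)
Votes: A=2, B=1
Majority → A

A


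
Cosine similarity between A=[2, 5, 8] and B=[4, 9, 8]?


A·B = 2·4 + 5·9 + 8·8 = 117
‖A‖ = √93 = 9.6437, ‖B‖ = √161 = 12.6886
cos = 117/(√93·√161) = 117/√14973 = 0.9562

0.9562


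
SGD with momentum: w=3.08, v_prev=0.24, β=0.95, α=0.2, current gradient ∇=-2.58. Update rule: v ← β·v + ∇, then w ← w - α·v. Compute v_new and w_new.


v_new = 0.95·0.24 - 2.58 = 0.228 - 2.58 = -2.352
w_new = 3.08 - 0.2·-2.352 = 3.08 + 0.4704 = 3.5504

v_new=-2.352, w_new=3.5504


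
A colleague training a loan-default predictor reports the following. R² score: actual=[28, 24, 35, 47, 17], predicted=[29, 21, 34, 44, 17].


ȳ = 30.2
SS_res = Σ(y-ŷ)² = 20
SS_tot = Σ(y-ȳ)² = 522.8
R² = 1 - SS_res/SS_tot = 1 - 0.0383 = 0.9617

0.9617


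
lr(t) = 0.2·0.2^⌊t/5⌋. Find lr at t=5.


n_drops = ⌊5/5⌋ = 1
lr = 0.2·0.2^1 = 0.2·0.2 = 0.04

0.04


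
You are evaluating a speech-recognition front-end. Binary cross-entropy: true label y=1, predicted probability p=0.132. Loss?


BCE = -[y·ln(p) + (1-y)·ln(1-p)]
= -1·ln(0.132) - 0
= -ln(0.132) = 2.025

2.025


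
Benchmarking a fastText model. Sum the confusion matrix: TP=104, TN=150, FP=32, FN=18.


Total = TP + TN + FP + FN
= 104 + 150 + 32 + 18
= 304
(Predicted positive: 136, predicted negative: 168)

304


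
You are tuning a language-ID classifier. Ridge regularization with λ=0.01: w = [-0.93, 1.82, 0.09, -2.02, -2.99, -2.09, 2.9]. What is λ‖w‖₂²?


‖w‖₂² = (-0.93)² + (1.82)² + (0.09)² + (-2.02)² + (-2.99)² + (-2.09)² + (2.9)²
     = 0.8649 + 3.3124 + 0.0081 + 4.0804 + 8.9401 + 4.3681 + 8.41
     = 29.984
λ·‖w‖₂² = 0.01·29.984 = 0.29984

0.29984


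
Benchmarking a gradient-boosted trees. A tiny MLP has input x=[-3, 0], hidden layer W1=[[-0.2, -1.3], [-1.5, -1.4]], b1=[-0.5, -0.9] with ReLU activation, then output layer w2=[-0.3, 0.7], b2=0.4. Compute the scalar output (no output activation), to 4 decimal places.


z1[0] = (-0.2)·(-3) + (-1.3)·(0) - 0.5 = 0.1
z1[1] = (-1.5)·(-3) + (-1.4)·(0) - 0.9 = 3.6
h = ReLU(z1) = [0.1, 3.6]
output = (-0.3)·(0.1) + (0.7)·(3.6) + 0.4 = 2.89

2.89


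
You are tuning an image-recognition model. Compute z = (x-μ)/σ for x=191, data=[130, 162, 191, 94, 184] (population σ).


μ = 152.2, σ = 36.0355
z = (191 - 152.2)/36.0355 = 1.0767

1.0767


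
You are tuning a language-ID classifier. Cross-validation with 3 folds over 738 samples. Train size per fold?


Fold size = 738/3 = 246
Training per fold = 738 - 246 = 492

492


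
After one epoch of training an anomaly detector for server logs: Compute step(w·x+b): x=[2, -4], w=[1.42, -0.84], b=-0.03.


z = (2)·(1.42) + (-4)·(-0.84) - 0.03
  = 6.17
step(z) = 1 (z≥0)

1


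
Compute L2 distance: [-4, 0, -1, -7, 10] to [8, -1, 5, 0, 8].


d = √((-4-8)² + (0+ 1)² + (-1-5)² + (-7-0)² + (10-8)²)
  = √(144 + 1 + 36 + 49 + 4)
  = √234 = 15.2971

15.2971


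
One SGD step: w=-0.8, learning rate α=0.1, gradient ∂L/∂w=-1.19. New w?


w_new = w - α·∇
= -0.8 - 0.1·-1.19
= -0.8 + 0.119
= -0.681

-0.681


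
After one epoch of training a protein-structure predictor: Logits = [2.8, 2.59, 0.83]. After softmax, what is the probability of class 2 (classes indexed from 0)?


Exponentials: e^2.8=16.4446, e^2.59=13.3298, e^0.83=2.2933
Sum = 32.0677
Softmax = [0.5128, 0.4157, 0.0715]
p[2] = 2.2933/32.0677 = 0.0715

0.0715


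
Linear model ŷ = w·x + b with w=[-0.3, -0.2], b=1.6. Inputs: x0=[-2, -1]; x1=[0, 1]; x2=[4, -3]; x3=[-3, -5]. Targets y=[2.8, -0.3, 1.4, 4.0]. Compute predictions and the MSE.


ŷ0 = (-0.3)·(-2) + (-0.2)·(-1) + 1.6 = 2.4
ŷ1 = (-0.3)·(0) + (-0.2)·(1) + 1.6 = 1.4
ŷ2 = (-0.3)·(4) + (-0.2)·(-3) + 1.6 = 1.0
ŷ3 = (-0.3)·(-3) + (-0.2)·(-5) + 1.6 = 3.5
errors² = [0.16, 2.89, 0.16, 0.25]
MSE = 3.4600/4 = 0.865

0.865


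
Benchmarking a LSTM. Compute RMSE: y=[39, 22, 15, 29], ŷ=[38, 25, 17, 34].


MSE = 39/4 = 9.75
RMSE = √(39/4) = 3.1225

3.1225


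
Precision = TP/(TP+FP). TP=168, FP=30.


Precision = TP/(TP+FP)
= 168/(168+30)
= 168/198 = 84.85%

84.85%


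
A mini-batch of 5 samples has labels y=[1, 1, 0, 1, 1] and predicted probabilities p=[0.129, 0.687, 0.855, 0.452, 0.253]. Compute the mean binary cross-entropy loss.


L[0] = -ln(0.129) = 2.0479
L[1] = -ln(0.687) = 0.3754
L[2] = -ln(1-0.855) = -ln(0.145) = 1.931
L[3] = -ln(0.452) = 0.7941
L[4] = -ln(0.253) = 1.3744
mean = (2.0479 + 0.3754 + 1.931 + 0.7941 + 1.3744)/5 = 1.3046

1.3046


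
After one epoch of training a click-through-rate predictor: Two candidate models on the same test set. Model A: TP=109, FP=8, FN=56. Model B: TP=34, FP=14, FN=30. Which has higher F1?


Model A: P=109/117=0.9316, R=109/165=0.6606, F1=2PR/(P+R)=2TP/(2TP+FP+FN)=218/282=0.773
Model B: P=34/48=0.7083, R=34/64=0.5312, F1=2PR/(P+R)=2TP/(2TP+FP+FN)=68/112=0.6071
0.773 > 0.6071 → Model A

Model A


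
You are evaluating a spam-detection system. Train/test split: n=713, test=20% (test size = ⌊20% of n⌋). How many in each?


Test = ⌊713·20/100⌋ = 142
Train = 713 - 142 = 571

Train: 571, Test: 142


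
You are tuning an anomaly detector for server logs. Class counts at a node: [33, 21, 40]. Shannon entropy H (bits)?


Probabilities: [33/94, 21/94, 40/94] ≈ [0.3511, 0.2234, 0.4255]
H = -((33/94)·log₂(33/94) + (21/94)·log₂(21/94) + (40/94)·log₂(40/94))
  = 1.5378 bits

1.5378 bits


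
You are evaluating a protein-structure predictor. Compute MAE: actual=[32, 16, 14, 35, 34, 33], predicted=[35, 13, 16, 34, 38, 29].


Absolute errors: |32-35|=3, |16-13|=3, |14-16|=2, |35-34|=1, |34-38|=4, |33-29|=4
Sum = 17
MAE = 17/6 = 17/6

17/6


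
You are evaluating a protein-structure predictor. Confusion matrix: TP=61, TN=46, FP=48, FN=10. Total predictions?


Total = TP + TN + FP + FN
= 61 + 46 + 48 + 10
= 165
(Predicted positive: 109, predicted negative: 56)

165


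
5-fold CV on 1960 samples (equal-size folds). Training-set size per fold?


Fold size = 1960/5 = 392
Training per fold = 1960 - 392 = 1568

1568


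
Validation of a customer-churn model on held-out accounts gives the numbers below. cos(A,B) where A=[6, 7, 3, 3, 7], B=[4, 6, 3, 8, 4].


A·B = 6·4 + 7·6 + 3·3 + 3·8 + 7·4 = 127
‖A‖ = √152 = 12.3288, ‖B‖ = √141 = 11.8743
cos = 127/(√152·√141) = 127/√21432 = 0.8675

0.8675


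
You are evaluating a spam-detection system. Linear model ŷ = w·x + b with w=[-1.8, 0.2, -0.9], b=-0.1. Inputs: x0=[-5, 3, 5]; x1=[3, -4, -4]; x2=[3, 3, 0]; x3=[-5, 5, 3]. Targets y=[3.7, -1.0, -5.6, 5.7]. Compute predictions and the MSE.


ŷ0 = (-1.8)·(-5) + (0.2)·(3) + (-0.9)·(5) - 0.1 = 5.0
ŷ1 = (-1.8)·(3) + (0.2)·(-4) + (-0.9)·(-4) - 0.1 = -2.7
ŷ2 = (-1.8)·(3) + (0.2)·(3) + (-0.9)·(0) - 0.1 = -4.9
ŷ3 = (-1.8)·(-5) + (0.2)·(5) + (-0.9)·(3) - 0.1 = 7.2
errors² = [1.69, 2.89, 0.49, 2.25]
MSE = 7.3200/4 = 1.83

1.83


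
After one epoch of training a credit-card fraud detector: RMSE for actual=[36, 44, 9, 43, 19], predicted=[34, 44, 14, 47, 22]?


MSE = 54/5 = 10.8
RMSE = √(54/5) = 3.2863

3.2863


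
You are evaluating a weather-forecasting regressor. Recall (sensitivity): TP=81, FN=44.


Recall = TP/(TP+FN)
= 81/(81+44)
= 81/125 = 64.8%

64.8%


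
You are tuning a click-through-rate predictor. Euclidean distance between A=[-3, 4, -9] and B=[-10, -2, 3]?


d = √((-3+ 10)² + (4+ 2)² + (-9-3)²)
  = √(49 + 36 + 144)
  = √229 = 15.1327

15.1327


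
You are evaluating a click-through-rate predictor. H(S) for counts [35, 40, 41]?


Probabilities: [35/116, 40/116, 41/116] ≈ [0.3017, 0.3448, 0.3534]
H = -((35/116)·log₂(35/116) + (40/116)·log₂(40/116) + (41/116)·log₂(41/116))
  = 1.5816 bits

1.5816 bits


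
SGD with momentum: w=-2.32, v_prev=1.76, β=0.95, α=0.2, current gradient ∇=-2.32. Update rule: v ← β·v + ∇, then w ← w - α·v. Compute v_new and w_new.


v_new = 0.95·1.76 - 2.32 = 1.672 - 2.32 = -0.648
w_new = -2.32 - 0.2·-0.648 = -2.32 + 0.1296 = -2.1904

v_new=-0.648, w_new=-2.1904


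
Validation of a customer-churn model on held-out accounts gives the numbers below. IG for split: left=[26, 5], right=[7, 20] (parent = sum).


Parent = [33, 25], H_parent = 0.9862
H_left = 0.6374 (n=31), H_right = 0.8256 (n=27)
H_children = (31/58)·0.6374 + (27/58)·0.8256 = 0.725
IG = 0.9862 - 0.725 = 0.2612

0.2612


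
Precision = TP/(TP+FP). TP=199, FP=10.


Precision = TP/(TP+FP)
= 199/(199+10)
= 199/209 = 95.22%

95.22%


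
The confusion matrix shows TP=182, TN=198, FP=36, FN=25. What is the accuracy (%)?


Accuracy = (TP+TN)/(TP+TN+FP+FN)
= (182+198)/(441)
= 380/441 = 86.17%

86.17%


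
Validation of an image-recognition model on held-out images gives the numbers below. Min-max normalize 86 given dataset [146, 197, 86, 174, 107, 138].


min=86, max=197
(86-86)/(197-86) = 0/111 = 0.0

0.0


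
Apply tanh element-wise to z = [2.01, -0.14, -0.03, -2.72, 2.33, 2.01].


tanh(2.01) = 0.9647
tanh(-0.14) = -0.1391
tanh(-0.03) = -0.03
tanh(-2.72) = -0.9914
tanh(2.33) = 0.9812
tanh(2.01) = 0.9647
result = [0.9647, -0.1391, -0.03, -0.9914, 0.9812, 0.9647]

[0.9647, -0.1391, -0.03, -0.9914, 0.9812, 0.9647]


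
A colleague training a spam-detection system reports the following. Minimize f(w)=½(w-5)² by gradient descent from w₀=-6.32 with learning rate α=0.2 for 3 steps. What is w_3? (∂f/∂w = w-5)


step 1: grad = -6.32-5 = -11.32; w = -6.32 - 0.2·(-11.32) = -4.056
step 2: grad = -4.056-5 = -9.056; w = -4.056 - 0.2·(-9.056) = -2.2448
step 3: grad = -2.2448-5 = -7.2448; w = -2.2448 - 0.2·(-7.2448) = -0.79584

-0.79584


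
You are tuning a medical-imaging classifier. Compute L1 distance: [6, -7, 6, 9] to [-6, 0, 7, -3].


d = |6+ 6| + |-7-0| + |6-7| + |9+ 3|
  = 12 + 7 + 1 + 12
  = 32

32


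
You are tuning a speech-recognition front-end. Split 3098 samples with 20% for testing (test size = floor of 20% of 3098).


Test = ⌊3098·20/100⌋ = 619
Train = 3098 - 619 = 2479

Train: 2479, Test: 619


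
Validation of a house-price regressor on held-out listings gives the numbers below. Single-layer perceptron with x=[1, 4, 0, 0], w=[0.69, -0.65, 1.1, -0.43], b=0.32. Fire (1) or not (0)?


z = (1)·(0.69) + (4)·(-0.65) + (0)·(1.1) + (0)·(-0.43) + 0.32
  = -1.59
step(z) = 0 (z<0)

0


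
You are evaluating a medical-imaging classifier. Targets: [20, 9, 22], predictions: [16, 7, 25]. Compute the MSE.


Squared errors: (20-16)²=16, (9-7)²=4, (22-25)²=9
Sum = 29
MSE = 29/3 = 29/3

29/3


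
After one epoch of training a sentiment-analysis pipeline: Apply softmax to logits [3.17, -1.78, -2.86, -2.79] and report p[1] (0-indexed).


Exponentials: e^3.17=23.8075, e^-1.78=0.1686, e^-2.86=0.0573, e^-2.79=0.0614
Sum = 24.0948
Softmax = [0.9881, 0.007, 0.0024, 0.0025]
p[1] = 0.1686/24.0948 = 0.007

0.007


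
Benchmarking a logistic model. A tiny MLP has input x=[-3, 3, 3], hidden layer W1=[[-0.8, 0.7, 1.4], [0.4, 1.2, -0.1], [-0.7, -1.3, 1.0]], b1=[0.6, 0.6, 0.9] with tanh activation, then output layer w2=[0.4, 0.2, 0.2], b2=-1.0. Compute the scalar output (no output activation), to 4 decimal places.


z1[0] = (-0.8)·(-3) + (0.7)·(3) + (1.4)·(3) + 0.6 = 9.3
z1[1] = (0.4)·(-3) + (1.2)·(3) + (-0.1)·(3) + 0.6 = 2.7
z1[2] = (-0.7)·(-3) + (-1.3)·(3) + (1.0)·(3) + 0.9 = 2.1
h = tanh(z1) = [1.0, 0.991, 0.9705]
output = (0.4)·(1.0) + (0.2)·(0.991) + (0.2)·(0.9705) - 1.0 = -0.2077

-0.2077


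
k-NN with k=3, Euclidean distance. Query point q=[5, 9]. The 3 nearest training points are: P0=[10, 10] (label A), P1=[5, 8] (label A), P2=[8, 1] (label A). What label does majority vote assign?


d(q,P0) = 5.099  (label A)
d(q,P1) = 1.0  (label A)
d(q,P2) = 8.544  (label A)
Votes: A=3, B=0
Majority → A

A


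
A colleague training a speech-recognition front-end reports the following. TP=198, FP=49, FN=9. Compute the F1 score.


Precision = 198/247 = 0.8016
Recall = 198/207 = 0.9565
F1 = 2·P·R/(P+R) = 2·TP/(2·TP+FP+FN) = 396/(396+49+9) = 396/454 = 0.8722

0.8722


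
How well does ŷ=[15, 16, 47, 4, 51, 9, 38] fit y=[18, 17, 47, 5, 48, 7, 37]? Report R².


ȳ = 25.5714
SS_res = Σ(y-ŷ)² = 25
SS_tot = Σ(y-ȳ)² = 1991.71
R² = 1 - SS_res/SS_tot = 1 - 0.0126 = 0.9874

0.9874


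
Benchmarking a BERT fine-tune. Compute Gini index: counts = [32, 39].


Probabilities: [32/71, 39/71] ≈ [0.4507, 0.5493]
Σpᵢ² = (1024 + 1521)/71² = 2545/5041
Gini = 1 - Σpᵢ² = 1 - 2545/5041 = 0.4951

0.4951


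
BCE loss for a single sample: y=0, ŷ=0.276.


BCE = -[y·ln(p) + (1-y)·ln(1-p)]
= -0 - 1·ln(1-0.276)
= -ln(0.724) = 0.323

0.323


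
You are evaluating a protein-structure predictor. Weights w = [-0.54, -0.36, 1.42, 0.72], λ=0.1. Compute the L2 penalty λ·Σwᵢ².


‖w‖₂² = (-0.54)² + (-0.36)² + (1.42)² + (0.72)²
     = 0.2916 + 0.1296 + 2.0164 + 0.5184
     = 2.956
λ·‖w‖₂² = 0.1·2.956 = 0.2956

0.2956


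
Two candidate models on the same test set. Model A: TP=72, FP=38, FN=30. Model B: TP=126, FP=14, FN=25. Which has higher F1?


Model A: P=72/110=0.6545, R=72/102=0.7059, F1=2PR/(P+R)=2TP/(2TP+FP+FN)=144/212=0.6792
Model B: P=126/140=0.9, R=126/151=0.8344, F1=2PR/(P+R)=2TP/(2TP+FP+FN)=252/291=0.866
0.6792 < 0.866 → Model B

Model B


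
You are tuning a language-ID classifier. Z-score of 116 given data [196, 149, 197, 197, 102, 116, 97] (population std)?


μ = 150.5714, σ = 42.7647
z = (116 - 150.5714)/42.7647 = -0.8084

-0.8084


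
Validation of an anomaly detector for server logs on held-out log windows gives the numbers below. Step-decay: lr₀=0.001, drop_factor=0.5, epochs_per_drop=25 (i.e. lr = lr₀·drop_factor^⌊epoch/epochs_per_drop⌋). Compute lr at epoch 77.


n_drops = ⌊77/25⌋ = 3
lr = 0.001·0.5^3 = 0.001·0.125 = 0.000125

0.000125


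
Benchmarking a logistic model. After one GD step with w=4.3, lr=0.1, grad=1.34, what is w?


w_new = w - α·∇
= 4.3 - 0.1·1.34
= 4.3 - 0.134
= 4.166

4.166


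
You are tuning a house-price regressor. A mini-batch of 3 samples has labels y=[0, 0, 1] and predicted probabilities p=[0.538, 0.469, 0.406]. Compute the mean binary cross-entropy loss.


L[0] = -ln(1-0.538) = -ln(0.462) = 0.7722
L[1] = -ln(1-0.469) = -ln(0.531) = 0.633
L[2] = -ln(0.406) = 0.9014
mean = (0.7722 + 0.633 + 0.9014)/3 = 0.7689

0.7689


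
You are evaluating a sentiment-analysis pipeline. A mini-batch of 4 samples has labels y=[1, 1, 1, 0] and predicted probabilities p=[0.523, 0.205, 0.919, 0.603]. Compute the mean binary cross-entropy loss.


L[0] = -ln(0.523) = 0.6482
L[1] = -ln(0.205) = 1.5847
L[2] = -ln(0.919) = 0.0845
L[3] = -ln(1-0.603) = -ln(0.397) = 0.9238
mean = (0.6482 + 1.5847 + 0.0845 + 0.9238)/4 = 0.8103

0.8103


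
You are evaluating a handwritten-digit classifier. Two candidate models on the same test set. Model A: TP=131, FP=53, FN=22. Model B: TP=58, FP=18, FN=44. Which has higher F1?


Model A: P=131/184=0.712, R=131/153=0.8562, F1=2PR/(P+R)=2TP/(2TP+FP+FN)=262/337=0.7774
Model B: P=58/76=0.7632, R=58/102=0.5686, F1=2PR/(P+R)=2TP/(2TP+FP+FN)=116/178=0.6517
0.7774 > 0.6517 → Model A

Model A


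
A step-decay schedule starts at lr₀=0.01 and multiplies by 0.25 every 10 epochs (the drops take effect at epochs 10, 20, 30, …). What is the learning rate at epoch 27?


n_drops = ⌊27/10⌋ = 2
lr = 0.01·0.25^2 = 0.01·0.0625 = 0.000625

0.000625


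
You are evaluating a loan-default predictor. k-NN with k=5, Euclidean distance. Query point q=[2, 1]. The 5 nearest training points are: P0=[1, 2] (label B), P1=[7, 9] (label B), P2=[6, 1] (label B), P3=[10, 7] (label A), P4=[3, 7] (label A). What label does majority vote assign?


d(q,P0) = 1.4142  (label B)
d(q,P1) = 9.434  (label B)
d(q,P2) = 4.0  (label B)
d(q,P3) = 10.0  (label A)
d(q,P4) = 6.0828  (label A)
Votes: A=2, B=3
Majority → B

B


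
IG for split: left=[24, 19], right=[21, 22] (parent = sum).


Parent = [45, 41], H_parent = 0.9984
H_left = 0.9902 (n=43), H_right = 0.9996 (n=43)
H_children = (43/86)·0.9902 + (43/86)·0.9996 = 0.9949
IG = 0.9984 - 0.9949 = 0.0035

0.0035


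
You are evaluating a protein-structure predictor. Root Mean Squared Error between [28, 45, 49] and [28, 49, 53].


MSE = 32/3 = 10.6667
RMSE = √(32/3) = 3.266

3.266


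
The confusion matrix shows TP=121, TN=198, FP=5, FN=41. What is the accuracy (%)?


Accuracy = (TP+TN)/(TP+TN+FP+FN)
= (121+198)/(365)
= 319/365 = 87.4%

87.4%


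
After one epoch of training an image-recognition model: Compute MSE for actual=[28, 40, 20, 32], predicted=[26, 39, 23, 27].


Squared errors: (28-26)²=4, (40-39)²=1, (20-23)²=9, (32-27)²=25
Sum = 39
MSE = 39/4 = 39/4

39/4


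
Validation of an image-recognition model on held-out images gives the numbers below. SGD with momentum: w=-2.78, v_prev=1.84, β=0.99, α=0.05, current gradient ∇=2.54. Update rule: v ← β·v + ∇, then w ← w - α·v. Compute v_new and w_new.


v_new = 0.99·1.84 + 2.54 = 1.8216 + 2.54 = 4.3616
w_new = -2.78 - 0.05·4.3616 = -2.78 - 0.21808 = -2.99808

v_new=4.3616, w_new=-2.99808


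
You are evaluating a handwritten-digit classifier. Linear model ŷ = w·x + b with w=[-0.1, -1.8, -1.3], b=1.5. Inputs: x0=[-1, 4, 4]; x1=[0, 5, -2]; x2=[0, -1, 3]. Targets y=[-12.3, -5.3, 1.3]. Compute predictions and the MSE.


ŷ0 = (-0.1)·(-1) + (-1.8)·(4) + (-1.3)·(4) + 1.5 = -10.8
ŷ1 = (-0.1)·(0) + (-1.8)·(5) + (-1.3)·(-2) + 1.5 = -4.9
ŷ2 = (-0.1)·(0) + (-1.8)·(-1) + (-1.3)·(3) + 1.5 = -0.6
errors² = [2.25, 0.16, 3.61]
MSE = 6.0200/3 = 2.0067

2.0067


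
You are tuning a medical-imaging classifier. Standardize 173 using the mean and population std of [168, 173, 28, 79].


μ = 112, σ = 61.2413
z = (173 - 112)/61.2413 = 0.9961

0.9961


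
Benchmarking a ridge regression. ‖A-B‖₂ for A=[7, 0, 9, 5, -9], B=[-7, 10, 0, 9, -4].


d = √((7+ 7)² + (0-10)² + (9-0)² + (5-9)² + (-9+ 4)²)
  = √(196 + 100 + 81 + 16 + 25)
  = √418 = 20.445

20.445


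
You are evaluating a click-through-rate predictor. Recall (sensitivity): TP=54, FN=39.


Recall = TP/(TP+FN)
= 54/(54+39)
= 54/93 = 58.06%

58.06%


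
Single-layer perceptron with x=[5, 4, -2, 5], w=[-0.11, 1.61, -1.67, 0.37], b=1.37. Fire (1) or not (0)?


z = (5)·(-0.11) + (4)·(1.61) + (-2)·(-1.67) + (5)·(0.37) + 1.37
  = 12.45
step(z) = 1 (z≥0)

1


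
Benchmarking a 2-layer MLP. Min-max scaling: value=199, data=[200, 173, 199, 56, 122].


min=56, max=200
(199-56)/(200-56) = 143/144 = 0.9931

0.9931


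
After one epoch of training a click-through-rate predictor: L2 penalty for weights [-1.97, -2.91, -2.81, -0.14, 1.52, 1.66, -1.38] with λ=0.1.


‖w‖₂² = (-1.97)² + (-2.91)² + (-2.81)² + (-0.14)² + (1.52)² + (1.66)² + (-1.38)²
     = 3.8809 + 8.4681 + 7.8961 + 0.0196 + 2.3104 + 2.7556 + 1.9044
     = 27.2351
λ·‖w‖₂² = 0.1·27.2351 = 2.72351

2.72351


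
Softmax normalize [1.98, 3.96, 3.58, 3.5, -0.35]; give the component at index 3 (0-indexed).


Exponentials: e^1.98=7.2427, e^3.96=52.4573, e^3.58=35.8735, e^3.5=33.1155, e^-0.35=0.7047
Sum = 129.3937
Softmax = [0.056, 0.4054, 0.2772, 0.2559, 0.0054]
p[3] = 33.1155/129.3937 = 0.2559

0.2559


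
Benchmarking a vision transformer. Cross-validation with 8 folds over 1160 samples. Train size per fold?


Fold size = 1160/8 = 145
Training per fold = 1160 - 145 = 1015

1015


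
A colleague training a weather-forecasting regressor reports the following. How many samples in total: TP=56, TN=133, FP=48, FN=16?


Total = TP + TN + FP + FN
= 56 + 133 + 48 + 16
= 253
(Predicted positive: 104, predicted negative: 149)

253


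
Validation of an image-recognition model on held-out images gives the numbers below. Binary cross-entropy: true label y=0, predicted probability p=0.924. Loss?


BCE = -[y·ln(p) + (1-y)·ln(1-p)]
= -0 - 1·ln(1-0.924)
= -ln(0.076) = 2.577

2.577


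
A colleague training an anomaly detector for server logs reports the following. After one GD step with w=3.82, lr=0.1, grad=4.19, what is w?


w_new = w - α·∇
= 3.82 - 0.1·4.19
= 3.82 - 0.419
= 3.401

3.401


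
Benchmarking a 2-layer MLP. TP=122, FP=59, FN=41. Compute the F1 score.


Precision = 122/181 = 0.674
Recall = 122/163 = 0.7485
F1 = 2·P·R/(P+R) = 2·TP/(2·TP+FP+FN) = 244/(244+59+41) = 244/344 = 0.7093

0.7093


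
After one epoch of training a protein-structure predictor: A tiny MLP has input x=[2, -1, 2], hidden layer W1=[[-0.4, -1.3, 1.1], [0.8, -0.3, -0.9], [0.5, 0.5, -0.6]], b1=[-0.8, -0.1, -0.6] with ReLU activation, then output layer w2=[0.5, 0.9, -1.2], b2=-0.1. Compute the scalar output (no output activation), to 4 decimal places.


z1[0] = (-0.4)·(2) + (-1.3)·(-1) + (1.1)·(2) - 0.8 = 1.9
z1[1] = (0.8)·(2) + (-0.3)·(-1) + (-0.9)·(2) - 0.1 = 0.0
z1[2] = (0.5)·(2) + (0.5)·(-1) + (-0.6)·(2) - 0.6 = -1.3
h = ReLU(z1) = [1.9, 0.0, 0.0]
output = (0.5)·(1.9) + (0.9)·(0.0) + (-1.2)·(0.0) - 0.1 = 0.85

0.85


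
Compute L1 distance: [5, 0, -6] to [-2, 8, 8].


d = |5+ 2| + |0-8| + |-6-8|
  = 7 + 8 + 14
  = 29

29


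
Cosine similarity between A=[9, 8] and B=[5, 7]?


A·B = 9·5 + 8·7 = 101
‖A‖ = √145 = 12.0416, ‖B‖ = √74 = 8.6023
cos = 101/(√145·√74) = 101/√10730 = 0.975

0.975


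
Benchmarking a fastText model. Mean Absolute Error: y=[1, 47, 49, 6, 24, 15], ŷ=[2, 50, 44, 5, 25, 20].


Absolute errors: |1-2|=1, |47-50|=3, |49-44|=5, |6-5|=1, |24-25|=1, |15-20|=5
Sum = 16
MAE = 16/6 = 8/3

8/3


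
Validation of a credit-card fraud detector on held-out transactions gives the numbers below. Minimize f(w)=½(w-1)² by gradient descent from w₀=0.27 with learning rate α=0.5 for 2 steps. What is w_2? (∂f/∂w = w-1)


step 1: grad = 0.27-1 = -0.73; w = 0.27 - 0.5·(-0.73) = 0.635
step 2: grad = 0.635-1 = -0.365; w = 0.635 - 0.5·(-0.365) = 0.8175

0.8175


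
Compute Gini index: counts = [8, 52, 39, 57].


Probabilities: [8/156, 52/156, 39/156, 57/156] ≈ [0.0513, 0.3333, 0.25, 0.3654]
Σpᵢ² = (64 + 2704 + 1521 + 3249)/156² = 7538/24336
Gini = 1 - Σpᵢ² = 1 - 7538/24336 = 0.6903

0.6903


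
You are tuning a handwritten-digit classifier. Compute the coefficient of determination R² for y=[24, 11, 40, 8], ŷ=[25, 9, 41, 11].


ȳ = 20.75
SS_res = Σ(y-ŷ)² = 15
SS_tot = Σ(y-ȳ)² = 638.75
R² = 1 - SS_res/SS_tot = 1 - 0.0235 = 0.9765

0.9765


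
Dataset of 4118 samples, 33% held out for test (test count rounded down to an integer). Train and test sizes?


Test = ⌊4118·33/100⌋ = 1358
Train = 4118 - 1358 = 2760

Train: 2760, Test: 1358


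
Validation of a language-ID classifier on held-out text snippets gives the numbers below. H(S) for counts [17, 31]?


Probabilities: [17/48, 31/48] ≈ [0.3542, 0.6458]
H = -((17/48)·log₂(17/48) + (31/48)·log₂(31/48))
  = 0.9377 bits

0.9377 bits


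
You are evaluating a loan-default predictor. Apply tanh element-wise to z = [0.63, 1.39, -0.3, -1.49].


tanh(0.63) = 0.5581
tanh(1.39) = 0.8832
tanh(-0.3) = -0.2913
tanh(-1.49) = -0.9033
result = [0.5581, 0.8832, -0.2913, -0.9033]

[0.5581, 0.8832, -0.2913, -0.9033]


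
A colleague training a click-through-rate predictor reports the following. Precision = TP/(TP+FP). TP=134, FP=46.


Precision = TP/(TP+FP)
= 134/(134+46)
= 134/180 = 74.44%

74.44%


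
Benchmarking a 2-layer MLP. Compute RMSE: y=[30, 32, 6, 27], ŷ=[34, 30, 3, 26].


MSE = 30/4 = 7.5
RMSE = √(30/4) = 2.7386

2.7386


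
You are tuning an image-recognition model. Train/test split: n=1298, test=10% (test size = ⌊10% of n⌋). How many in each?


Test = ⌊1298·10/100⌋ = 129
Train = 1298 - 129 = 1169

Train: 1169, Test: 129


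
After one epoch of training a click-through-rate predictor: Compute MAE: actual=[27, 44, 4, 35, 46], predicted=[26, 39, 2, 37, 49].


Absolute errors: |27-26|=1, |44-39|=5, |4-2|=2, |35-37|=2, |46-49|=3
Sum = 13
MAE = 13/5 = 13/5

13/5


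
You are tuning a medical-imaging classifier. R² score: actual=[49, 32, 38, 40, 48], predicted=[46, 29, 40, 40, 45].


ȳ = 41.4
SS_res = Σ(y-ŷ)² = 31
SS_tot = Σ(y-ȳ)² = 203.2
R² = 1 - SS_res/SS_tot = 1 - 0.1526 = 0.8474

0.8474


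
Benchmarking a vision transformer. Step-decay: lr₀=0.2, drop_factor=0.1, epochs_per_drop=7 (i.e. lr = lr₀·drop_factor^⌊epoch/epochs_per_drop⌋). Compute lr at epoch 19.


n_drops = ⌊19/7⌋ = 2
lr = 0.2·0.1^2 = 0.2·0.01 = 0.002

0.002


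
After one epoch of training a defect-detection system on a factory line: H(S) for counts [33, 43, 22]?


Probabilities: [33/98, 43/98, 22/98] ≈ [0.3367, 0.4388, 0.2245]
H = -((33/98)·log₂(33/98) + (43/98)·log₂(43/98) + (22/98)·log₂(22/98))
  = 1.5341 bits

1.5341 bits


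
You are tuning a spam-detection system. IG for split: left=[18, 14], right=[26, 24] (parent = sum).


Parent = [44, 38], H_parent = 0.9961
H_left = 0.9887 (n=32), H_right = 0.9988 (n=50)
H_children = (32/82)·0.9887 + (50/82)·0.9988 = 0.9949
IG = 0.9961 - 0.9949 = 0.0012

0.0012


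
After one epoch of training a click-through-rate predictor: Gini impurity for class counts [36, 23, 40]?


Probabilities: [36/99, 23/99, 40/99] ≈ [0.3636, 0.2323, 0.404]
Σpᵢ² = (1296 + 529 + 1600)/99² = 3425/9801
Gini = 1 - Σpᵢ² = 1 - 3425/9801 = 0.6505

0.6505


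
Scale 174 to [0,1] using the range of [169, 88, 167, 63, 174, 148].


min=63, max=174
(174-63)/(174-63) = 111/111 = 1.0

1.0


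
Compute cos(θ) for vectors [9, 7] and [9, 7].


A·B = 9·9 + 7·7 = 130
‖A‖ = √130 = 11.4018, ‖B‖ = √130 = 11.4018
cos = 130/(√130·√130) = 130/√16900 = 1.0

1.0


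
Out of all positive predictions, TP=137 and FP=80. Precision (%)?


Precision = TP/(TP+FP)
= 137/(137+80)
= 137/217 = 63.13%

63.13%


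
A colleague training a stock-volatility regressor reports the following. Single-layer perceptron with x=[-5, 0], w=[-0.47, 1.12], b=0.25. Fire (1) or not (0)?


z = (-5)·(-0.47) + (0)·(1.12) + 0.25
  = 2.6
step(z) = 1 (z≥0)

1


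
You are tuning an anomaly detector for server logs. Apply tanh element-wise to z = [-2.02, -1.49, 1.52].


tanh(-2.02) = -0.9654
tanh(-1.49) = -0.9033
tanh(1.52) = 0.9087
result = [-0.9654, -0.9033, 0.9087]

[-0.9654, -0.9033, 0.9087]


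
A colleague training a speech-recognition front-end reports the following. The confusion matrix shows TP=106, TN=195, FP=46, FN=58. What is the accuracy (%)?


Accuracy = (TP+TN)/(TP+TN+FP+FN)
= (106+195)/(405)
= 301/405 = 74.32%

74.32%


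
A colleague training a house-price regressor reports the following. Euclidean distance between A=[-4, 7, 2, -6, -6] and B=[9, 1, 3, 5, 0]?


d = √((-4-9)² + (7-1)² + (2-3)² + (-6-5)² + (-6-0)²)
  = √(169 + 36 + 1 + 121 + 36)
  = √363 = 19.0526

19.0526


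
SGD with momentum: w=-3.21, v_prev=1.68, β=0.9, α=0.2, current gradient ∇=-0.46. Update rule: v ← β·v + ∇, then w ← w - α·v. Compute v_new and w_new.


v_new = 0.9·1.68 - 0.46 = 1.512 - 0.46 = 1.052
w_new = -3.21 - 0.2·1.052 = -3.21 - 0.2104 = -3.4204

v_new=1.052, w_new=-3.4204


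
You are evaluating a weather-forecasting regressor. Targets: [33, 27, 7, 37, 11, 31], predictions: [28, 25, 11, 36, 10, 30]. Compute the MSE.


Squared errors: (33-28)²=25, (27-25)²=4, (7-11)²=16, (37-36)²=1, (11-10)²=1, (31-30)²=1
Sum = 48
MSE = 48/6 = 8

8


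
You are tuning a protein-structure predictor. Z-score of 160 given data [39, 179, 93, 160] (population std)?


μ = 117.75, σ = 55.567
z = (160 - 117.75)/55.567 = 0.7603

0.7603


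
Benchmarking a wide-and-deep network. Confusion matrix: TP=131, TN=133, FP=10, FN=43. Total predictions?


Total = TP + TN + FP + FN
= 131 + 133 + 10 + 43
= 317
(Predicted positive: 141, predicted negative: 176)

317


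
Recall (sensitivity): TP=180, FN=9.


Recall = TP/(TP+FN)
= 180/(180+9)
= 180/189 = 95.24%

95.24%


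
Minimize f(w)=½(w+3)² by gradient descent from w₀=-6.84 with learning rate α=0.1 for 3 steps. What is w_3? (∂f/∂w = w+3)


step 1: grad = -6.84+3 = -3.84; w = -6.84 - 0.1·(-3.84) = -6.456
step 2: grad = -6.456+3 = -3.456; w = -6.456 - 0.1·(-3.456) = -6.1104
step 3: grad = -6.1104+3 = -3.1104; w = -6.1104 - 0.1·(-3.1104) = -5.79936

-5.79936


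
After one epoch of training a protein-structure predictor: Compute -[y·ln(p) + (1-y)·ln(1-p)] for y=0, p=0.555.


BCE = -[y·ln(p) + (1-y)·ln(1-p)]
= -0 - 1·ln(1-0.555)
= -ln(0.445) = 0.8097

0.8097


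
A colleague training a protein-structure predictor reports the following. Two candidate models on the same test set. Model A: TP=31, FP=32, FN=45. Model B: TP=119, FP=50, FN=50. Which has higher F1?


Model A: P=31/63=0.4921, R=31/76=0.4079, F1=2PR/(P+R)=2TP/(2TP+FP+FN)=62/139=0.446
Model B: P=119/169=0.7041, R=119/169=0.7041, F1=2PR/(P+R)=2TP/(2TP+FP+FN)=238/338=0.7041
0.446 < 0.7041 → Model B

Model B


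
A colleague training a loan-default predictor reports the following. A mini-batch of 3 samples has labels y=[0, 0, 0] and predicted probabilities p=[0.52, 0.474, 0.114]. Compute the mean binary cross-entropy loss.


L[0] = -ln(1-0.52) = -ln(0.48) = 0.734
L[1] = -ln(1-0.474) = -ln(0.526) = 0.6425
L[2] = -ln(1-0.114) = -ln(0.886) = 0.121
mean = (0.734 + 0.6425 + 0.121)/3 = 0.4992

0.4992


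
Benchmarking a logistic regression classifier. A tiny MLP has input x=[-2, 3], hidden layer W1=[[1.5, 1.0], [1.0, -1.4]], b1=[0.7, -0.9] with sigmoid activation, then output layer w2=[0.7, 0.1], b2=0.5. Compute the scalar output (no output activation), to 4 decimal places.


z1[0] = (1.5)·(-2) + (1.0)·(3) + 0.7 = 0.7
z1[1] = (1.0)·(-2) + (-1.4)·(3) - 0.9 = -7.1
h = sigmoid(z1) = [0.6682, 0.0008]
output = (0.7)·(0.6682) + (0.1)·(0.0008) + 0.5 = 0.9678

0.9678


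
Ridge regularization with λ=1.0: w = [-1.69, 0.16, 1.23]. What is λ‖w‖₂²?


‖w‖₂² = (-1.69)² + (0.16)² + (1.23)²
     = 2.8561 + 0.0256 + 1.5129
     = 4.3946
λ·‖w‖₂² = 1.0·4.3946 = 4.3946

4.3946


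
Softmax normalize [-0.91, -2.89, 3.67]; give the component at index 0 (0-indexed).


Exponentials: e^-0.91=0.4025, e^-2.89=0.0556, e^3.67=39.2519
Sum = 39.71
Softmax = [0.0101, 0.0014, 0.9885]
p[0] = 0.4025/39.71 = 0.0101

0.0101


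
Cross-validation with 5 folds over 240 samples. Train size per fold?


Fold size = 240/5 = 48
Training per fold = 240 - 48 = 192

192


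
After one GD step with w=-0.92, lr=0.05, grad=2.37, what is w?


w_new = w - α·∇
= -0.92 - 0.05·2.37
= -0.92 - 0.1185
= -1.0385

-1.0385


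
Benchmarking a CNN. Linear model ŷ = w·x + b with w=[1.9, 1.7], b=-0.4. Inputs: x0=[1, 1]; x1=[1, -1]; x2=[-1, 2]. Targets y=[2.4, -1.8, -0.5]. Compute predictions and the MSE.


ŷ0 = (1.9)·(1) + (1.7)·(1) - 0.4 = 3.2
ŷ1 = (1.9)·(1) + (1.7)·(-1) - 0.4 = -0.2
ŷ2 = (1.9)·(-1) + (1.7)·(2) - 0.4 = 1.1
errors² = [0.64, 2.56, 2.56]
MSE = 5.7600/3 = 1.92

1.92


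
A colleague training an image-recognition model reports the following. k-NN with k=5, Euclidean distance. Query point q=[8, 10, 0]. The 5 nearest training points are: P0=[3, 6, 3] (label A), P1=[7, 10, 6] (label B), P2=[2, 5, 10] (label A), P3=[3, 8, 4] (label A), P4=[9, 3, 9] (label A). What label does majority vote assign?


d(q,P0) = 7.0711  (label A)
d(q,P1) = 6.0828  (label B)
d(q,P2) = 12.6886  (label A)
d(q,P3) = 6.7082  (label A)
d(q,P4) = 11.4455  (label A)
Votes: A=4, B=1
Majority → A

A


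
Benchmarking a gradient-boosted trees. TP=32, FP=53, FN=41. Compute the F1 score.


Precision = 32/85 = 0.3765
Recall = 32/73 = 0.4384
F1 = 2·P·R/(P+R) = 2·TP/(2·TP+FP+FN) = 64/(64+53+41) = 64/158 = 0.4051

0.4051


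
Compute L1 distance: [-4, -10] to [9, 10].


d = |-4-9| + |-10-10|
  = 13 + 20
  = 33

33


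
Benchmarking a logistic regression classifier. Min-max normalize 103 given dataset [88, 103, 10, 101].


min=10, max=103
(103-10)/(103-10) = 93/93 = 1.0

1.0


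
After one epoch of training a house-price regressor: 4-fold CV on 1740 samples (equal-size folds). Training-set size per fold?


Fold size = 1740/4 = 435
Training per fold = 1740 - 435 = 1305

1305


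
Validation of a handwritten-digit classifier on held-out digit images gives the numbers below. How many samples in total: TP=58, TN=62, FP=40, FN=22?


Total = TP + TN + FP + FN
= 58 + 62 + 40 + 22
= 182
(Predicted positive: 98, predicted negative: 84)

182


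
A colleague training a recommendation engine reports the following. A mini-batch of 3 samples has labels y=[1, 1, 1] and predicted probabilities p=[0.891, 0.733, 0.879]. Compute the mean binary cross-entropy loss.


L[0] = -ln(0.891) = 0.1154
L[1] = -ln(0.733) = 0.3106
L[2] = -ln(0.879) = 0.129
mean = (0.1154 + 0.3106 + 0.129)/3 = 0.185

0.185


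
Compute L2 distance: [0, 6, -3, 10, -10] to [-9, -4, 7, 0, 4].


d = √((0+ 9)² + (6+ 4)² + (-3-7)² + (10-0)² + (-10-4)²)
  = √(81 + 100 + 100 + 100 + 196)
  = √577 = 24.0208

24.0208


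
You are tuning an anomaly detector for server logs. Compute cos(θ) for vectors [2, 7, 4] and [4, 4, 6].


A·B = 2·4 + 7·4 + 4·6 = 60
‖A‖ = √69 = 8.3066, ‖B‖ = √68 = 8.2462
cos = 60/(√69·√68) = 60/√4692 = 0.8759

0.8759


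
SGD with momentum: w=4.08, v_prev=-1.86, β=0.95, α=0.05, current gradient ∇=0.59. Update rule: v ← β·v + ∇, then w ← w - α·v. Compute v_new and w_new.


v_new = 0.95·-1.86 + 0.59 = -1.767 + 0.59 = -1.177
w_new = 4.08 - 0.05·-1.177 = 4.08 + 0.05885 = 4.13885

v_new=-1.177, w_new=4.13885


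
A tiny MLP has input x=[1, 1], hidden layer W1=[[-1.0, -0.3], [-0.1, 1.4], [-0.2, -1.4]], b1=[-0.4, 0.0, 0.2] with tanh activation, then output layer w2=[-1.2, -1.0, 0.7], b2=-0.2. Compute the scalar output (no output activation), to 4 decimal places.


z1[0] = (-1.0)·(1) + (-0.3)·(1) - 0.4 = -1.7
z1[1] = (-0.1)·(1) + (1.4)·(1) + 0.0 = 1.3
z1[2] = (-0.2)·(1) + (-1.4)·(1) + 0.2 = -1.4
h = tanh(z1) = [-0.9354, 0.8617, -0.8854]
output = (-1.2)·(-0.9354) + (-1.0)·(0.8617) + (0.7)·(-0.8854) - 0.2 = -0.559

-0.559


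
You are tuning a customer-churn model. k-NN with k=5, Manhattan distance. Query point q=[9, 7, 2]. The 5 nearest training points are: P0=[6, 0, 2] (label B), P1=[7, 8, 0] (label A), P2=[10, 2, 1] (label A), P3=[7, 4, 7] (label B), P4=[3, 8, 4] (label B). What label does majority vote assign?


d(q,P0) = 10  (label B)
d(q,P1) = 5  (label A)
d(q,P2) = 7  (label A)
d(q,P3) = 10  (label B)
d(q,P4) = 9  (label B)
Votes: A=2, B=3
Majority → B

B


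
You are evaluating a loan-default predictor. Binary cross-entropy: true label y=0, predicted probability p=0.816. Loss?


BCE = -[y·ln(p) + (1-y)·ln(1-p)]
= -0 - 1·ln(1-0.816)
= -ln(0.184) = 1.6928

1.6928


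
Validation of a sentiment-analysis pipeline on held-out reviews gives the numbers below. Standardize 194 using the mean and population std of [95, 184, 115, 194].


μ = 147, σ = 42.7376
z = (194 - 147)/42.7376 = 1.0997

1.0997


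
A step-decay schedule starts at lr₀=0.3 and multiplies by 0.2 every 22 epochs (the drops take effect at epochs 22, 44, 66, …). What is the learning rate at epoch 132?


n_drops = ⌊132/22⌋ = 6
lr = 0.3·0.2^6 = 0.3·0.000064 = 0.0000192

0.0000192


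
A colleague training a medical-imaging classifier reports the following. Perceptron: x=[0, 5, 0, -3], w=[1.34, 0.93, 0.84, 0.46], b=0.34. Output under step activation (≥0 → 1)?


z = (0)·(1.34) + (5)·(0.93) + (0)·(0.84) + (-3)·(0.46) + 0.34
  = 3.61
step(z) = 1 (z≥0)

1


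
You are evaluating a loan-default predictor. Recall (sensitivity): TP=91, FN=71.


Recall = TP/(TP+FN)
= 91/(91+71)
= 91/162 = 56.17%

56.17%


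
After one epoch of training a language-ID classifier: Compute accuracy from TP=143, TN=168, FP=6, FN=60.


Accuracy = (TP+TN)/(TP+TN+FP+FN)
= (143+168)/(377)
= 311/377 = 82.49%

82.49%


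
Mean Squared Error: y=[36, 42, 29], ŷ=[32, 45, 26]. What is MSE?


Squared errors: (36-32)²=16, (42-45)²=9, (29-26)²=9
Sum = 34
MSE = 34/3 = 34/3

34/3


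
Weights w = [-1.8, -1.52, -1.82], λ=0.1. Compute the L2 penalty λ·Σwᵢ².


‖w‖₂² = (-1.8)² + (-1.52)² + (-1.82)²
     = 3.24 + 2.3104 + 3.3124
     = 8.8628
λ·‖w‖₂² = 0.1·8.8628 = 0.88628

0.88628


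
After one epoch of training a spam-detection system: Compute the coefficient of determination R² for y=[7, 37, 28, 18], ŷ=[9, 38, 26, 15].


ȳ = 22.5
SS_res = Σ(y-ŷ)² = 18
SS_tot = Σ(y-ȳ)² = 501
R² = 1 - SS_res/SS_tot = 1 - 0.0359 = 0.9641

0.9641


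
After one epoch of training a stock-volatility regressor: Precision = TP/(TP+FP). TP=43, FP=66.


Precision = TP/(TP+FP)
= 43/(43+66)
= 43/109 = 39.45%

39.45%


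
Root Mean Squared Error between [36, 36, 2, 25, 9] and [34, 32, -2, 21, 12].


MSE = 61/5 = 12.2
RMSE = √(61/5) = 3.4928

3.4928


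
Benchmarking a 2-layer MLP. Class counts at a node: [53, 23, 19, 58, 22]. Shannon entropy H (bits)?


Probabilities: [53/175, 23/175, 19/175, 58/175, 22/175] ≈ [0.3029, 0.1314, 0.1086, 0.3314, 0.1257]
H = -((53/175)·log₂(53/175) + (23/175)·log₂(23/175) + (19/175)·log₂(19/175) + (58/175)·log₂(58/175) + (22/175)·log₂(22/175))
  = 2.1586 bits

2.1586 bits


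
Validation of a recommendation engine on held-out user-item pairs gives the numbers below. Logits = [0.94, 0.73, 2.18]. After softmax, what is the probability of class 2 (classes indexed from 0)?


Exponentials: e^0.94=2.56, e^0.73=2.0751, e^2.18=8.8463
Sum = 13.4814
Softmax = [0.1899, 0.1539, 0.6562]
p[2] = 8.8463/13.4814 = 0.6562

0.6562


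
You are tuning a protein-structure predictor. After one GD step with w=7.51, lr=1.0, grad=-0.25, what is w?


w_new = w - α·∇
= 7.51 - 1.0·-0.25
= 7.51 + 0.25
= 7.76

7.76


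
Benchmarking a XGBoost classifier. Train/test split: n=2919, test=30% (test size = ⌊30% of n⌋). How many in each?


Test = ⌊2919·30/100⌋ = 875
Train = 2919 - 875 = 2044

Train: 2044, Test: 875
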